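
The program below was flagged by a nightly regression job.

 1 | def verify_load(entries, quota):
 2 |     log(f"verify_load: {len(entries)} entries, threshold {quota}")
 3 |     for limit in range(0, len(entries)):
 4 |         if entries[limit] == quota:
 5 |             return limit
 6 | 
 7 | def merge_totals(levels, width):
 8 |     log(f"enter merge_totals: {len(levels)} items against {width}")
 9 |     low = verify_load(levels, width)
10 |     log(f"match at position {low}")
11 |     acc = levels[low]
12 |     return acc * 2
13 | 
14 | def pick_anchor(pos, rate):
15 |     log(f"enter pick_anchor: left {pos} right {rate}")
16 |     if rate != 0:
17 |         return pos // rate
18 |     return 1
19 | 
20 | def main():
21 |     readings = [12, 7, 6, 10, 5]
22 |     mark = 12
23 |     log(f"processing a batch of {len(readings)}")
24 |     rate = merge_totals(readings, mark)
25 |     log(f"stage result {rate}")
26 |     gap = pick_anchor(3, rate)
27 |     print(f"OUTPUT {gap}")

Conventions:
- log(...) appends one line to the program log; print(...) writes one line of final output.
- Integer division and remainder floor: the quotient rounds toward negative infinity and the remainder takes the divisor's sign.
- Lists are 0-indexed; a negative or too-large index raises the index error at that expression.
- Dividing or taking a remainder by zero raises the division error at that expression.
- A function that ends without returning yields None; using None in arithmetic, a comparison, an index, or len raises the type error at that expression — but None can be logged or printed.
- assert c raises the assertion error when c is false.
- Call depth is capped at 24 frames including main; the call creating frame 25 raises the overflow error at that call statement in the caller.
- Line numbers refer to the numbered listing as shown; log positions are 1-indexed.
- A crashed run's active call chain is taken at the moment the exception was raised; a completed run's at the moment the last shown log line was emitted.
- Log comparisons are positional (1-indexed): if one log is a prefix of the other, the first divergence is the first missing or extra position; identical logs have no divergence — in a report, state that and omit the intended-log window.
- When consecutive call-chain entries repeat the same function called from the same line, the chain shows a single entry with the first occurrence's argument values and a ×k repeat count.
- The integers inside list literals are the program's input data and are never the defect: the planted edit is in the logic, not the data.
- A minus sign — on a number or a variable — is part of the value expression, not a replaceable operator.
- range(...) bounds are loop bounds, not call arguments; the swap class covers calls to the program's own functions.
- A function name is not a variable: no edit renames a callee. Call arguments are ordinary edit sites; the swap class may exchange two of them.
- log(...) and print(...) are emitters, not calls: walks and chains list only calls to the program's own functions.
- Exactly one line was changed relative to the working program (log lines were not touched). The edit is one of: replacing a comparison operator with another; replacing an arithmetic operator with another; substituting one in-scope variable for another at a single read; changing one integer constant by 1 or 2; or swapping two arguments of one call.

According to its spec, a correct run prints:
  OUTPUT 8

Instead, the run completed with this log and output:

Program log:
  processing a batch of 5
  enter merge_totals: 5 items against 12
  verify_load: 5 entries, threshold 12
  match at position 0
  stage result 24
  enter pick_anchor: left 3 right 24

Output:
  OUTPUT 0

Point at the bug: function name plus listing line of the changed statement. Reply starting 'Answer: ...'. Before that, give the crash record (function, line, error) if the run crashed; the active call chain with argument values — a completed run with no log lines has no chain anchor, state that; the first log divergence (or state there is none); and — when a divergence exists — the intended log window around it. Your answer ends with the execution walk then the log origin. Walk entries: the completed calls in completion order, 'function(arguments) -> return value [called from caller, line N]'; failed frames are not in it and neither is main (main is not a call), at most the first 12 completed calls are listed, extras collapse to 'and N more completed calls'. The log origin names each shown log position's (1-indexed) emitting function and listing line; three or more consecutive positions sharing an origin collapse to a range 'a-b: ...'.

Answer: the defect is in main at line 26.
Core observation: Log line 6 is where behavior first shows: 'enter pick_anchor: left 3 right 24' appears instead of 'enter pick_anchor: left 24 right 3'.
Call chain: main -> pick_anchor(3, 24) (called at line 26).
First divergence: position 6 — the shown line 'enter pick_anchor: left 3 right 24' should read 'enter pick_anchor: left 24 right 3'.
Intended log window:
  4: match at position 0
  5: stage result 24
  6: enter pick_anchor: left 24 right 3
Execution walk:
  verify_load([12, 7, 6, 10, 5], 12) -> 0  [called from merge_totals, line 9]
  merge_totals([12, 7, 6, 10, 5], 12) -> 24  [called from main, line 24]
  pick_anchor(3, 24) -> 0  [called from main, line 26]
Log origin:
  1: logged in main at line 23
  2: logged in merge_totals at line 8
  3: logged in verify_load at line 2
  4: logged in merge_totals at line 10
  5: logged in main at line 25
  6: logged in pick_anchor at line 15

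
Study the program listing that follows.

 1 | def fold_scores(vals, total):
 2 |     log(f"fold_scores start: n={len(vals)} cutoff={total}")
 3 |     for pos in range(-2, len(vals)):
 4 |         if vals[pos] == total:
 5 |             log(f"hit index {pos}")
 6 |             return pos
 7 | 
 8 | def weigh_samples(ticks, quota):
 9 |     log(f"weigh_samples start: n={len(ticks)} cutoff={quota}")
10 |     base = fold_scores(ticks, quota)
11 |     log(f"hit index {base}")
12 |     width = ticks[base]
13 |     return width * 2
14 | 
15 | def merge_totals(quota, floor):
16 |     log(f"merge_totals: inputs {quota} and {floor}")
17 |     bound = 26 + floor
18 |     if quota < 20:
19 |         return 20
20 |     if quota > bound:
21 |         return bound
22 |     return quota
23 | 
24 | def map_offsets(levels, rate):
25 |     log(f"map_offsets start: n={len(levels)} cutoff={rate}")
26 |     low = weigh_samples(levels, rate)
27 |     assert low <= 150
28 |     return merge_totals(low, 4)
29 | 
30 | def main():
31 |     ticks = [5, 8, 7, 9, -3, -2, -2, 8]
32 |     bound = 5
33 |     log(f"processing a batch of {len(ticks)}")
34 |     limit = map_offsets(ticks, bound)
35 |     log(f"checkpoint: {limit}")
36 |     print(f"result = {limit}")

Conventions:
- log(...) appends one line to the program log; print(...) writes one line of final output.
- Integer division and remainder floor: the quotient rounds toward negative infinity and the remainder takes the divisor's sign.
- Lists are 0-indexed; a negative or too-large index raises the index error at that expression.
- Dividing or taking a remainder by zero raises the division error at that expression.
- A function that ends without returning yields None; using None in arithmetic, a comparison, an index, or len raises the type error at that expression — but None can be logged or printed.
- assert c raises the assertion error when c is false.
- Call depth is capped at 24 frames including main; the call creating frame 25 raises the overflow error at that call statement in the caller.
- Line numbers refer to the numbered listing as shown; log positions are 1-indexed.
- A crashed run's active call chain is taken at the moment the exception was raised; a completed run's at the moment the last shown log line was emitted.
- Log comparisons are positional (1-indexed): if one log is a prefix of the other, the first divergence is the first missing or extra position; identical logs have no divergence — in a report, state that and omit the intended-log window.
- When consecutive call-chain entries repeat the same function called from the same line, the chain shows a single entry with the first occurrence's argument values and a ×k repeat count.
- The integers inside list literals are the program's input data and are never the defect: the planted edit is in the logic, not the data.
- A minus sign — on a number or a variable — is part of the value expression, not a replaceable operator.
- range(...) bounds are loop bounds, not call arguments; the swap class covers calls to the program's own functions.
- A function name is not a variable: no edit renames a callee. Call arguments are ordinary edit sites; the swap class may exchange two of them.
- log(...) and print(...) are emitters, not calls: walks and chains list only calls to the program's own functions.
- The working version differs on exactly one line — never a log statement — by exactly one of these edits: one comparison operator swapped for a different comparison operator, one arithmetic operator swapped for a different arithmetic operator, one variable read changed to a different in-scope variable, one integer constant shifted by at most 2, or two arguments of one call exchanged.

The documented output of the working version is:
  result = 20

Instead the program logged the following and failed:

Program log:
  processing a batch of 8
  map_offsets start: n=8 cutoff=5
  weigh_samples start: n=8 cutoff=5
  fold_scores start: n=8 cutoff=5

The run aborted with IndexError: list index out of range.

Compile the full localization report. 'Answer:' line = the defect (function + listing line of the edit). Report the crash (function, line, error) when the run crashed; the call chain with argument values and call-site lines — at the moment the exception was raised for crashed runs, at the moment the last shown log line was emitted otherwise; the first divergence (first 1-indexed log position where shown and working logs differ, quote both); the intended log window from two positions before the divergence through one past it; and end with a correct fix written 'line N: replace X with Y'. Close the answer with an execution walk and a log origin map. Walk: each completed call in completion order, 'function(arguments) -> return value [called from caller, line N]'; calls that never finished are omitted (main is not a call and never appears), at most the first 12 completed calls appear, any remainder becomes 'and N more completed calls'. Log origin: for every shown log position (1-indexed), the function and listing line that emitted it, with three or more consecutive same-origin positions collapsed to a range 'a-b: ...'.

Answer: the defect is in fold_scores at line 3.
Key observation: The log ends early — 4 lines, where the working version next logs 'hit index 0'.
Crash: fold_scores, line 4, IndexError.
Call chain: main -> map_offsets([5, 8, 7, 9, -3, -2, -2, 8], 5) (called at line 34) -> weigh_samples([5, 8, 7, 9, -3, -2, -2, 8], 5) (called at line 26) -> fold_scores([5, 8, 7, 9, -3, -2, -2, 8], 5) (called at line 10).
First divergence: position 5 — the faulty run's log ends after 4 lines; the working version continues with 'hit index 0'.
Intended log window:
  3: weigh_samples start: n=8 cutoff=5
  4: fold_scores start: n=8 cutoff=5
  5: hit index 0
  6: hit index 0
Execution walk:
  (no call completed)
Log origins:
  1: emitted by main (line 33)
  2: emitted by map_offsets (line 25)
  3: emitted by weigh_samples (line 9)
  4: emitted by fold_scores (line 2)
A correct fix: line 3: replace `-2` with `0`.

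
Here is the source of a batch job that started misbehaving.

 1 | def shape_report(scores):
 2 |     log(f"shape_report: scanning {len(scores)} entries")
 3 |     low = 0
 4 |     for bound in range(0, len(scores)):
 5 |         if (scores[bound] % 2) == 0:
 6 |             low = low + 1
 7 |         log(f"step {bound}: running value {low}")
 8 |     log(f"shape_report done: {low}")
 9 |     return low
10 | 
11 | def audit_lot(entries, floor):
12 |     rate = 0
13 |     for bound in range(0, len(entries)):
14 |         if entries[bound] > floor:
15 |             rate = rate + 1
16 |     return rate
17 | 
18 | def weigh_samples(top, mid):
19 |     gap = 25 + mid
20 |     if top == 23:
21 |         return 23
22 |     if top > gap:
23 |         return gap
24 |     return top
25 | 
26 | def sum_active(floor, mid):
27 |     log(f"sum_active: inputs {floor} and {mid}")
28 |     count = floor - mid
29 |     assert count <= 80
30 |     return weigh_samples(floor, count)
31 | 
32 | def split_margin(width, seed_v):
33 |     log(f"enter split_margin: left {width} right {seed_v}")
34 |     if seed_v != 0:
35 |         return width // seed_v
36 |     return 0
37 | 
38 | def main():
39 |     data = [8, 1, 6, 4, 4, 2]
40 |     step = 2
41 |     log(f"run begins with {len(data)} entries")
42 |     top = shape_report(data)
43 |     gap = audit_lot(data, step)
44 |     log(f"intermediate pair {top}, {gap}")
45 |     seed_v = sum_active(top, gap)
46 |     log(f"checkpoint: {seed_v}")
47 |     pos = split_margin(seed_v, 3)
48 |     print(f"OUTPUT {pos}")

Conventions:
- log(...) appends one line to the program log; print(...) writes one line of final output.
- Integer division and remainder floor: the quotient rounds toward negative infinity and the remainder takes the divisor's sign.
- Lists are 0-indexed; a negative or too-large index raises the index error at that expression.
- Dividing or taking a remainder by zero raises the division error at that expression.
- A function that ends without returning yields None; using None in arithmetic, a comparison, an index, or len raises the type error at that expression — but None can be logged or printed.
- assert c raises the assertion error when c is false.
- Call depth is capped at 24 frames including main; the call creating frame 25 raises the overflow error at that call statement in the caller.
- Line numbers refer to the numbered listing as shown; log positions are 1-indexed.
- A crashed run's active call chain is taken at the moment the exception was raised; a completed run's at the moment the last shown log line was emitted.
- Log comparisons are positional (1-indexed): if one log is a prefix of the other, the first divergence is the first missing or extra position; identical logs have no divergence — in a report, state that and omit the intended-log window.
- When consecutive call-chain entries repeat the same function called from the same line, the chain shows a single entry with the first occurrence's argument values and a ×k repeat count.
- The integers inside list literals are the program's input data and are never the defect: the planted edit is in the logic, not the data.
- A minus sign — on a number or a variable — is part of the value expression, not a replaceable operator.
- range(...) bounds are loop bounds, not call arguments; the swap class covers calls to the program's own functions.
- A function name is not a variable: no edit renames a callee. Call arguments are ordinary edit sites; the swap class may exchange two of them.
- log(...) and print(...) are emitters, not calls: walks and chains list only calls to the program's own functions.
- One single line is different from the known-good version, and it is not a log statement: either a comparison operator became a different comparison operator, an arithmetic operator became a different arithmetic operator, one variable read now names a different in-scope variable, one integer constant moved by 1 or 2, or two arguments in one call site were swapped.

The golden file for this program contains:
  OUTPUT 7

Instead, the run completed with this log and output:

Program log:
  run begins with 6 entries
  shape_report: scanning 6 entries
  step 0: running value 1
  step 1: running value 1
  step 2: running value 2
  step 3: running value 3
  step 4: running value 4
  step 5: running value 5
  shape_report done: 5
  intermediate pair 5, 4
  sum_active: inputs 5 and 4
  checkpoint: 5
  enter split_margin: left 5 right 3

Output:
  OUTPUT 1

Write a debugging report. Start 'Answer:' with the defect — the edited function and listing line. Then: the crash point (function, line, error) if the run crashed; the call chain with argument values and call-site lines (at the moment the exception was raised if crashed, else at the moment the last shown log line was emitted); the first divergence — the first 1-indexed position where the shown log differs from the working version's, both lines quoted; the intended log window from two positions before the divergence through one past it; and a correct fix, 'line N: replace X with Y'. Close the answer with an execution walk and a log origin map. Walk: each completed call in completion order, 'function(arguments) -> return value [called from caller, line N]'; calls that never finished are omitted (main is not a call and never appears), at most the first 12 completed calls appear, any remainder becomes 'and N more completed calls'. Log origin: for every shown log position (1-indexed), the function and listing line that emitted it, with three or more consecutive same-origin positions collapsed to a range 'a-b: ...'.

Answer: the defect is in weigh_samples at line 20.
Key fact: The earliest visible damage is log position 12 — 'checkpoint: 5' rather than the intended 'checkpoint: 23'.
Call chain: main -> split_margin(5, 3) (called at line 47).
First divergence: position 12 — shown 'checkpoint: 5', intended 'checkpoint: 23'.
Intended log window:
  10: intermediate pair 5, 4
  11: sum_active: inputs 5 and 4
  12: checkpoint: 23
  13: enter split_margin: left 23 right 3
Execution walk:
  shape_report([8, 1, 6, 4, 4, 2]) -> 5  [called from main, line 42]
  audit_lot([8, 1, 6, 4, 4, 2], 2) -> 4  [called from main, line 43]
  weigh_samples(5, 1) -> 5  [called from sum_active, line 30]
  sum_active(5, 4) -> 5  [called from main, line 45]
  split_margin(5, 3) -> 1  [called from main, line 47]
Log origins:
  1: emitted by main (line 41)
  2: emitted by shape_report (line 2)
  3-8: emitted by shape_report (line 7)
  9: emitted by shape_report (line 8)
  10: emitted by main (line 44)
  11: emitted by sum_active (line 27)
  12: emitted by main (line 46)
  13: emitted by split_margin (line 33)
A correct fix: line 20: replace `==` with `<`.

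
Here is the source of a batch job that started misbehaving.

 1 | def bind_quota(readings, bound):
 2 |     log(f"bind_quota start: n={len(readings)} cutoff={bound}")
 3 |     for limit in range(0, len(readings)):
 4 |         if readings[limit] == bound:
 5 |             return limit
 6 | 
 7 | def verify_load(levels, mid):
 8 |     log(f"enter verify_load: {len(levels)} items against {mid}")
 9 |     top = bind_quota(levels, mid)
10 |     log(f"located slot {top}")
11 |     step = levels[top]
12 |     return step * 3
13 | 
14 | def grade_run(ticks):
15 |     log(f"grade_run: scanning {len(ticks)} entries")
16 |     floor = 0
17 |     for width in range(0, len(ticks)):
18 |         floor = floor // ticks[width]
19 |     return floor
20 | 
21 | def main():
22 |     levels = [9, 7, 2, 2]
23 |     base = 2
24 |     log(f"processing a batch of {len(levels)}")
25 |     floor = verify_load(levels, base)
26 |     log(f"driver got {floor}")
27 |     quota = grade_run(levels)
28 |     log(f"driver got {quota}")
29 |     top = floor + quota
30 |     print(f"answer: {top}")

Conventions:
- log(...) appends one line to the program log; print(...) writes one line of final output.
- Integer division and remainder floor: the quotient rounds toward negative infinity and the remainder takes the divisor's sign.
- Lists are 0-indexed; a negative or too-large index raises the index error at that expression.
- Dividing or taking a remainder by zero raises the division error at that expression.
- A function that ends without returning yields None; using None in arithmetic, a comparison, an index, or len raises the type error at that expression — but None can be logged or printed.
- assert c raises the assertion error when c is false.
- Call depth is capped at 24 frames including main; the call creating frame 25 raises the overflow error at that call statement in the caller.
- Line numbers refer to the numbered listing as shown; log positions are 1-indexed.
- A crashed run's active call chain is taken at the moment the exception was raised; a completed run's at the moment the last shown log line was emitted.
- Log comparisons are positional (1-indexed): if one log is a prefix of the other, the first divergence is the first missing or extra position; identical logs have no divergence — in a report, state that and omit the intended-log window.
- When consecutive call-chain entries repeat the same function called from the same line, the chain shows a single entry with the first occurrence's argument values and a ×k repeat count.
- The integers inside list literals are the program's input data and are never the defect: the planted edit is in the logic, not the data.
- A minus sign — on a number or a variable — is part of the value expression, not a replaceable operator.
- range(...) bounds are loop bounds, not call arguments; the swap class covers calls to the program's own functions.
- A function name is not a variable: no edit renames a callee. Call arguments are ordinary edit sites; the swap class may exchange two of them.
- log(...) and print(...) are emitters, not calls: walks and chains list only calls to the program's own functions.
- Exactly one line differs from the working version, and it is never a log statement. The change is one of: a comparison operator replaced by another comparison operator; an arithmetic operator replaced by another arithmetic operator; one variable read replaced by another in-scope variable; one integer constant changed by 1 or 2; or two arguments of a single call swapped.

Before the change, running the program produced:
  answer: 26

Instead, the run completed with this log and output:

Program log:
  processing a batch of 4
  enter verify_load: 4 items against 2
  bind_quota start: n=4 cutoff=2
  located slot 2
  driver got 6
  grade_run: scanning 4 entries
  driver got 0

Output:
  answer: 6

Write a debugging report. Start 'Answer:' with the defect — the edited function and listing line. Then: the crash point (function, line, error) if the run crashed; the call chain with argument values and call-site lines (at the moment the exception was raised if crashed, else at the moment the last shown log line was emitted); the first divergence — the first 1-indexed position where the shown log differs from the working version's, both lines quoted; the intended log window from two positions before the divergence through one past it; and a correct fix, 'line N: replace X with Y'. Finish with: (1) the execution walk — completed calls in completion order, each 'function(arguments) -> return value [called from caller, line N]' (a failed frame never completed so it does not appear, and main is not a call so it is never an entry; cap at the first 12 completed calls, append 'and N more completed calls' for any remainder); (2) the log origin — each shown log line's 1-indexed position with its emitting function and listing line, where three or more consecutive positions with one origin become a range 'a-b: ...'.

Answer: the defect is in grade_run at line 18.
Key observation: The earliest visible damage is log position 7 — 'driver got 0' rather than the intended 'driver got 20'.
Call chain: main.
First divergence: position 7; shown 'driver got 0' vs intended 'driver got 20'.
Intended log window:
  5: driver got 6
  6: grade_run: scanning 4 entries
  7: driver got 20
Execution walk:
  bind_quota([9, 7, 2, 2], 2) -> 2  [called from verify_load, line 9]
  verify_load([9, 7, 2, 2], 2) -> 6  [called from main, line 25]
  grade_run([9, 7, 2, 2]) -> 0  [called from main, line 27]
Origin of each log line:
  1: logged in main at line 24
  2: logged in verify_load at line 8
  3: logged in bind_quota at line 2
  4: logged in verify_load at line 10
  5: logged in main at line 26
  6: logged in grade_run at line 15
  7: logged in main at line 28
A correct fix: line 18: replace `//` with `+`.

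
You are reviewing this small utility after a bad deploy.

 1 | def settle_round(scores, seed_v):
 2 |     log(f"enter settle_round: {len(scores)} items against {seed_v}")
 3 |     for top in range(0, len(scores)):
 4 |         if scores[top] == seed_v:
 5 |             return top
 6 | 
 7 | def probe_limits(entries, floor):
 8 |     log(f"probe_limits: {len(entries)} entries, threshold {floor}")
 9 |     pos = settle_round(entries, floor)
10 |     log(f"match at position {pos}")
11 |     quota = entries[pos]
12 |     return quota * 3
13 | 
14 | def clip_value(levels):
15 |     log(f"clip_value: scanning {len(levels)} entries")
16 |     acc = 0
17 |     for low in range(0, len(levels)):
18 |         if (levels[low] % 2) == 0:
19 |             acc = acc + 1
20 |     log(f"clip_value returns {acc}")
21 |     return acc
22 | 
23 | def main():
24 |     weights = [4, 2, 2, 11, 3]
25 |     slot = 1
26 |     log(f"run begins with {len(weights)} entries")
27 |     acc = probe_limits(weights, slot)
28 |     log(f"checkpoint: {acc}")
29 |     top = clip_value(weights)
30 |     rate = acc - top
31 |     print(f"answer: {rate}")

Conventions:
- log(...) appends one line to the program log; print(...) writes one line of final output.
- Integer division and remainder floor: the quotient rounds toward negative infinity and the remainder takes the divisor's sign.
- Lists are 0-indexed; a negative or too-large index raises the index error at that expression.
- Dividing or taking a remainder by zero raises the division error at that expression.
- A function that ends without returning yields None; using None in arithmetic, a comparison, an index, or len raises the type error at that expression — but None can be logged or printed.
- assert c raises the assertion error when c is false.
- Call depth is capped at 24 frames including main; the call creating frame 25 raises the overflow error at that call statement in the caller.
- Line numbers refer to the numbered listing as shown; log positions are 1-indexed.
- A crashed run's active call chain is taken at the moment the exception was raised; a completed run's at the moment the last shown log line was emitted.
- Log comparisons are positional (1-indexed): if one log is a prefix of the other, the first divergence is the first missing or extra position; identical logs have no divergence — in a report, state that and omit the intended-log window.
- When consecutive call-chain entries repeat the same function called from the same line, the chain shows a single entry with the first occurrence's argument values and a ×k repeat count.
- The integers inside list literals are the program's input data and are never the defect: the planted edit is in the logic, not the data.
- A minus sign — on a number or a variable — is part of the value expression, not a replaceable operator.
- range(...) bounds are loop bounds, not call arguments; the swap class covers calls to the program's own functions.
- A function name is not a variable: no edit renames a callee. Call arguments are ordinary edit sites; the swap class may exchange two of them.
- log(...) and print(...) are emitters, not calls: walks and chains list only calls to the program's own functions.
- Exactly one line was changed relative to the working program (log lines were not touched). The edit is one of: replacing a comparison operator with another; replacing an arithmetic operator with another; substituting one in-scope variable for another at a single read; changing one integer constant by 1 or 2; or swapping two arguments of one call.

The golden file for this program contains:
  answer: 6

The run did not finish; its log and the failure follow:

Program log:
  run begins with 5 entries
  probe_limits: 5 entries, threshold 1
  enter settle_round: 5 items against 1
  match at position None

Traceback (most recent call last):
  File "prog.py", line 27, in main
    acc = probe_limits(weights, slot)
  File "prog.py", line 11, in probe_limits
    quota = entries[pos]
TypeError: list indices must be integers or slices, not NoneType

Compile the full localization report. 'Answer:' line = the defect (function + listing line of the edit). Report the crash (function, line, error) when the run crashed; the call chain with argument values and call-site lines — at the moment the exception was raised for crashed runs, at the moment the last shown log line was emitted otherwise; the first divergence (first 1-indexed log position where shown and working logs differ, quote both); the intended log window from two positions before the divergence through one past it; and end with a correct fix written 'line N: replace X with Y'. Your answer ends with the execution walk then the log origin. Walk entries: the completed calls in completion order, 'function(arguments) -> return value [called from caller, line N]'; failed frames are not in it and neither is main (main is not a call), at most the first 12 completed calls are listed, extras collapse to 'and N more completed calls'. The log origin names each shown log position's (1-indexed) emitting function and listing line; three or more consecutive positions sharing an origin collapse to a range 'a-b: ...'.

Answer: the defect is in main at line 25.
Core observation: Everything matches until log position 2, which reads 'probe_limits: 5 entries, threshold 1' in place of 'probe_limits: 5 entries, threshold 3'.
Crash: probe_limits, line 11, TypeError.
Call chain: main -> probe_limits([4, 2, 2, 11, 3], 1) (called at line 27).
First divergence: position 2 — the shown line 'probe_limits: 5 entries, threshold 1' should read 'probe_limits: 5 entries, threshold 3'.
Intended log window:
  1: run begins with 5 entries
  2: probe_limits: 5 entries, threshold 3
  3: enter settle_round: 5 items against 3
Execution walk:
  settle_round([4, 2, 2, 11, 3], 1) -> None  [called from probe_limits, line 9]
Origin of each log line:
  1: logged in main at line 26
  2: logged in probe_limits at line 8
  3: logged in settle_round at line 2
  4: logged in probe_limits at line 10
A correct fix: line 25: replace `1` with `3`.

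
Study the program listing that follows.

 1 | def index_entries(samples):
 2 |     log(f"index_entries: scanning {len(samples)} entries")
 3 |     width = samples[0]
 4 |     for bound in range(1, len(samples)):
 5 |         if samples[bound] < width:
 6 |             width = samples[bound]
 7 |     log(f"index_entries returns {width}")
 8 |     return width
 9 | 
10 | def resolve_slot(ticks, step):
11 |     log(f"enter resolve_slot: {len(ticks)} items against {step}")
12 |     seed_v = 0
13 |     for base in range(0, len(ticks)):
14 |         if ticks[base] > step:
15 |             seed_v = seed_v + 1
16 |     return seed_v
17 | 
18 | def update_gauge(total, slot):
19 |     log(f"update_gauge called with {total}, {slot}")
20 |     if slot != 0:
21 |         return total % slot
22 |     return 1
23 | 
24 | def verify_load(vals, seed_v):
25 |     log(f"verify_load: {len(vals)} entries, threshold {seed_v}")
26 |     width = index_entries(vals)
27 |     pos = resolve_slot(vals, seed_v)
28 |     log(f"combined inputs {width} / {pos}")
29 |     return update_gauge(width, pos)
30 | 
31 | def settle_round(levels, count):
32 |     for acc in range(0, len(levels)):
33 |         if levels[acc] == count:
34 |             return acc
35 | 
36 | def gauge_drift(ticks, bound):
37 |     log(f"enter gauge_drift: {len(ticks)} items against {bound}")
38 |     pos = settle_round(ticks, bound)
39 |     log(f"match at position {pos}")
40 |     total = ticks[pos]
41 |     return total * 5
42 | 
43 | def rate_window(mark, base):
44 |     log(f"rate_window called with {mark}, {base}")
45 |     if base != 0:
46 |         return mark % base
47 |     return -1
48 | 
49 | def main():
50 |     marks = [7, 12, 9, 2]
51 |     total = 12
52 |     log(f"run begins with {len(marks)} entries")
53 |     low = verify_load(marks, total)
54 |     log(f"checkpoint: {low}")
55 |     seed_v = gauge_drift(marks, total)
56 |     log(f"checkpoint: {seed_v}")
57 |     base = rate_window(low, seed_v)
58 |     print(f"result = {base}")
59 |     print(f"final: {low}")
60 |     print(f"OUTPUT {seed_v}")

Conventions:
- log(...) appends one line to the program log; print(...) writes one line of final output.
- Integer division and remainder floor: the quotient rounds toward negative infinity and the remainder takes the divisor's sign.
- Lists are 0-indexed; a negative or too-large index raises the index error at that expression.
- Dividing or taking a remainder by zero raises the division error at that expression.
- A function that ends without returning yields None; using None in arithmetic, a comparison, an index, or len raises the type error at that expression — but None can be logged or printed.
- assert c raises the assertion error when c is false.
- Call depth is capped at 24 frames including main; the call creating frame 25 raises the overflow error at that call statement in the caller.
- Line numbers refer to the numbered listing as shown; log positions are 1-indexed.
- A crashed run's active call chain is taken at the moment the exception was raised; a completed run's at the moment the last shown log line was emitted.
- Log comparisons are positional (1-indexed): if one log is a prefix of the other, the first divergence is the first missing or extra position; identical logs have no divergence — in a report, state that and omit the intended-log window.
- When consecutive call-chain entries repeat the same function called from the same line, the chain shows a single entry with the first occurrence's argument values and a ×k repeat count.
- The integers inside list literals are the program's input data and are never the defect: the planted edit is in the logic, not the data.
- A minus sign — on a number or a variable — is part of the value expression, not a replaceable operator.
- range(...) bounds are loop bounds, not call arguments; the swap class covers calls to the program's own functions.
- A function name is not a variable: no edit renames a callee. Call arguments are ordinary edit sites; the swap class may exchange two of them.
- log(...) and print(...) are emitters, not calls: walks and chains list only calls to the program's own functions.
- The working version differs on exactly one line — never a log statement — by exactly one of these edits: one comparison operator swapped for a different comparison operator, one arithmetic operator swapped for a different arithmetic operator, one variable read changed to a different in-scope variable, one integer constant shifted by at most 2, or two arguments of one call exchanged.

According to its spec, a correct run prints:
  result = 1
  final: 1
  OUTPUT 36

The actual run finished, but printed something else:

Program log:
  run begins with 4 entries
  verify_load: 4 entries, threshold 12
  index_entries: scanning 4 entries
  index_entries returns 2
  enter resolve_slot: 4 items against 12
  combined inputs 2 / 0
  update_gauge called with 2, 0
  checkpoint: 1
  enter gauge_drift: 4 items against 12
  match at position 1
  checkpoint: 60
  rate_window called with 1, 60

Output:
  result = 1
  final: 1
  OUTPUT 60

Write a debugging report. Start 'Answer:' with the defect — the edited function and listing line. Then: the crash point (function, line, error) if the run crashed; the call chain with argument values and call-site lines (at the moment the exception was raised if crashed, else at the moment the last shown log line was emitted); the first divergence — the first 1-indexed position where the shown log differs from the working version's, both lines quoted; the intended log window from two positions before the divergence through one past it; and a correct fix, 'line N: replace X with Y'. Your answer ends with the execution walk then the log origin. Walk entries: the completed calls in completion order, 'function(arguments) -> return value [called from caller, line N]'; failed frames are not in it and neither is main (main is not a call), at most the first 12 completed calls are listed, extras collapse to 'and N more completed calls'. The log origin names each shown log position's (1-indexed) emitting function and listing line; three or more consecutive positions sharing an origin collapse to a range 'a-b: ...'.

Answer: the defect is in gauge_drift at line 41.
The tell: The earliest visible damage is log position 11 — 'checkpoint: 60' rather than the intended 'checkpoint: 36'.
Call chain: main -> rate_window(1, 60) (called at line 57).
First divergence: position 11 — the shown line 'checkpoint: 60' should read 'checkpoint: 36'.
Intended log window:
  9: enter gauge_drift: 4 items against 12
  10: match at position 1
  11: checkpoint: 36
  12: rate_window called with 1, 36
Execution walk:
  index_entries([7, 12, 9, 2]) -> 2  [called from verify_load, line 26]
  resolve_slot([7, 12, 9, 2], 12) -> 0  [called from verify_load, line 27]
  update_gauge(2, 0) -> 1  [called from verify_load, line 29]
  verify_load([7, 12, 9, 2], 12) -> 1  [called from main, line 53]
  settle_round([7, 12, 9, 2], 12) -> 1  [called from gauge_drift, line 38]
  gauge_drift([7, 12, 9, 2], 12) -> 60  [called from main, line 55]
  rate_window(1, 60) -> 1  [called from main, line 57]
Log origins:
  1: emitted by main (line 52)
  2: emitted by verify_load (line 25)
  3: emitted by index_entries (line 2)
  4: emitted by index_entries (line 7)
  5: emitted by resolve_slot (line 11)
  6: emitted by verify_load (line 28)
  7: emitted by update_gauge (line 19)
  8: emitted by main (line 54)
  9: emitted by gauge_drift (line 37)
  10: emitted by gauge_drift (line 39)
  11: emitted by main (line 56)
  12: emitted by rate_window (line 44)
A correct fix: line 41: replace `5` with `3`.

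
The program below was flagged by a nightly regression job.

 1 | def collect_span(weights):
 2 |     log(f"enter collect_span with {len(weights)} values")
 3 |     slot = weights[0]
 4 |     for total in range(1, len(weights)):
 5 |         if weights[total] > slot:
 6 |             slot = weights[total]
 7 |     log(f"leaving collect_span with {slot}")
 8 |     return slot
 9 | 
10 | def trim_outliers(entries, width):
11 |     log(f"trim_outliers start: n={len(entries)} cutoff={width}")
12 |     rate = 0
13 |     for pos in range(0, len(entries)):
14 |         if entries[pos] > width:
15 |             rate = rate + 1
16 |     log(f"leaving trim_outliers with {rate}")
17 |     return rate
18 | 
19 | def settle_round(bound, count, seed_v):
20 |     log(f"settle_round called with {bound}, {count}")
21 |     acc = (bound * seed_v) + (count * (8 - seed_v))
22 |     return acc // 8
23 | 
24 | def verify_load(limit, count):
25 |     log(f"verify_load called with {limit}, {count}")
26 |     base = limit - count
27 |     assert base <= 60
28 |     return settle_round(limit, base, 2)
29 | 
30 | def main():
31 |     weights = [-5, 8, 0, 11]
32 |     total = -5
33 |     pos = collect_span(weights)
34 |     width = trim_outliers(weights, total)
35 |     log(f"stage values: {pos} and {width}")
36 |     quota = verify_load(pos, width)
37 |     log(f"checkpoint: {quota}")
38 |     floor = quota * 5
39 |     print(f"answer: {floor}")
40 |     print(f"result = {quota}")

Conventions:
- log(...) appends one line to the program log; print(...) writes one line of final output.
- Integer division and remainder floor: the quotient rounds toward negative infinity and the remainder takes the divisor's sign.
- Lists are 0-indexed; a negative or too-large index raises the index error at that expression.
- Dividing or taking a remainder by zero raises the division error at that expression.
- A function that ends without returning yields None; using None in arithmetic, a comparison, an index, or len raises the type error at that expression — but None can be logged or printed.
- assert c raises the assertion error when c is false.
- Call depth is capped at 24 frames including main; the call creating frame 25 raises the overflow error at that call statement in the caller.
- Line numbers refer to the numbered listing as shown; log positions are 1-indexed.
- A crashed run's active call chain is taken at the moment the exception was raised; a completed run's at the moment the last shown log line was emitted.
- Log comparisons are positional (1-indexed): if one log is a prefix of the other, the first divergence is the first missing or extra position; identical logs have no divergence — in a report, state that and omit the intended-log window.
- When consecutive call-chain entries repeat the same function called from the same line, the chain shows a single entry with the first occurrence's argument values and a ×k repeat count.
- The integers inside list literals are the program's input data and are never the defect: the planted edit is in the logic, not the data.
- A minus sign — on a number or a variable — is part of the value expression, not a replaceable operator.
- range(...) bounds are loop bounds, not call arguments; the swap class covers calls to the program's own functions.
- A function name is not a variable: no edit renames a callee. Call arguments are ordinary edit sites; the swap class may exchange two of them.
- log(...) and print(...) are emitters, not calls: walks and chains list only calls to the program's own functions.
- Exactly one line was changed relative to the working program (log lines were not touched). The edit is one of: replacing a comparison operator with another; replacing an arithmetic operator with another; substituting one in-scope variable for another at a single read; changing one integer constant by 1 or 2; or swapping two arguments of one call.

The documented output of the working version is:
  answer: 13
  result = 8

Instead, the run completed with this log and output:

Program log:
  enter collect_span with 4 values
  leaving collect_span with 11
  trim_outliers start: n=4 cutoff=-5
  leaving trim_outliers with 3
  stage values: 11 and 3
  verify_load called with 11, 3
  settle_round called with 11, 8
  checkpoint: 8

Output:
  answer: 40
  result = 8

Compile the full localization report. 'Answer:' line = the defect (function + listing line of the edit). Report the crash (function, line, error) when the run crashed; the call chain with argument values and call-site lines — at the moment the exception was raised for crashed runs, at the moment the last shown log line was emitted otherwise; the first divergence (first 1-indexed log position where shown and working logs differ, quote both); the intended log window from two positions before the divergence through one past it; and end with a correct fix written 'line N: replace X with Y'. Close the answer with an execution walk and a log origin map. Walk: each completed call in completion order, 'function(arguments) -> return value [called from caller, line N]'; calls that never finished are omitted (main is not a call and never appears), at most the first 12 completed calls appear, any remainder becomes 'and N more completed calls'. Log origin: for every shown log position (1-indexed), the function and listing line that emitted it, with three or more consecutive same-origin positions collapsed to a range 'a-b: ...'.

Answer: the defect is in main at line 38.
The tell: The two runs log identically and part ways only at the printed values.
Call chain: main.
First divergence: none; the two logs match at every position.
Execution walk:
  collect_span([-5, 8, 0, 11]) -> 11  [called from main, line 33]
  trim_outliers([-5, 8, 0, 11], -5) -> 3  [called from main, line 34]
  settle_round(11, 8, 2) -> 8  [called from verify_load, line 28]
  verify_load(11, 3) -> 8  [called from main, line 36]
Log origins:
  1: logged in collect_span at line 2
  2: logged in collect_span at line 7
  3: logged in trim_outliers at line 11
  4: logged in trim_outliers at line 16
  5: logged in main at line 35
  6: logged in verify_load at line 25
  7: logged in settle_round at line 20
  8: logged in main at line 37
A correct fix: line 38: replace `*` with `+`.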